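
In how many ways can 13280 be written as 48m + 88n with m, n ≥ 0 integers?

25

gcd(88, 48) = 8  (88 = 1*48 + 40, 48 = 1*40 + 8, 40 = 5*8).
Back-substituting, 48*(2) + 88*(-1) = 8.
Scale by 1660: one solution is (3320, -1660). Reduce m mod 11: (9, 146).
General: m = 9 + 11t, n = 146 - 6t.
m ≥ 0 ⇒ t ≥ 0; n ≥ 0 ⇒ t ≤ 24. So t ∈ [0, 24]: 25 solutions.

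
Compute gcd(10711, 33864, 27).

gcd(33864, 10711) = 1  (33864 = 3×10711 + 1731, 10711 = 6×1731 + 325, 1731 = 5×325 + 106, 325 = 3×106 + 7, 106 = 15×7 + 1, 7 = 7×1).
gcd(1, 27) = 1.

1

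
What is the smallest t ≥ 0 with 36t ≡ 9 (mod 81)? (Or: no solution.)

gcd(81, 36):
  81 = 2·36 + 9
  36 = 4·9
so gcd(81, 36) = 9.
9 divides 9, so solutions exist.
Back-substitute for Bézout coefficients:
  9 = 81 - 2·36
  ... = 36·(-2) + 81·(1)
So 36·(-2) ≡ 9 (mod 81); multiply by 1: t ≡ -2 (mod 9).
Smallest nonnegative: t = -2 mod 9 = 7.

7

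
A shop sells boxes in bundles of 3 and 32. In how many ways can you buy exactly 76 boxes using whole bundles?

1

Need nonnegative integers with 3j + 32k = 76.
gcd(3, 32) = 1, and 3·(11) + 32·(-1) = 1.
So (j₀, k₀) = (836, -76); general j = 836 + 32t, k = -76 - 3t.
j ≥ 0 ⇒ t ≥ -26; k ≥ 0 ⇒ t ≤ -26. That's 1 value of t.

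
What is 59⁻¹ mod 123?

gcd(123, 59) = 1  (123 = 2*59 + 5, 59 = 11*5 + 4, 5 = 1*4 + 1, 4 = 4*1).
Back-substituting, 59*(-25) + 123*(12) = 1.
So 59*-25 ≡ 1 (mod 123), and -25 mod 123 = 98.

98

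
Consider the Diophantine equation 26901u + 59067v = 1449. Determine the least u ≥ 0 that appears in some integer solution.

4027

gcd(59067, 26901):
  59067 = 2*26901 + 5265
  26901 = 5*5265 + 576
  5265 = 9*576 + 81
  576 = 7*81 + 9
  81 = 9*9
so gcd(59067, 26901) = 9.
9 divides 1449, so solutions exist.
Back-substitute for Bézout coefficients:
  9 = 576 - 7*81
  ... = 26901*(718) + 59067*(-327)
Scale by 1449/9 = 161: (u₀, v₀) = (115598, -52647).
General solution: u = 115598 + 6563t, v = -52647 - 2989t for integer t.
u ≥ 0: smallest is 115598 mod 6563 = 4027 (at t = -17), with v = -1834.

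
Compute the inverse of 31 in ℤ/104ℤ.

47

gcd(104, 31):
  104 = 3·31 + 11
  31 = 2·11 + 9
  11 = 1·9 + 2
  9 = 4·2 + 1
  2 = 2·1
so gcd(104, 31) = 1.
Back-substitute for Bézout coefficients:
  1 = 9 - 4·2
  ... = 31·(47) + 104·(-14)
So 31·47 ≡ 1 (mod 104), and 47 mod 104 = 47.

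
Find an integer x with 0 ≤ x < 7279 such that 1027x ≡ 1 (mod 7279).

gcd(7279, 1027) = 1  (7279 = 7·1027 + 90, 1027 = 11·90 + 37, 90 = 2·37 + 16, 37 = 2·16 + 5, 16 = 3·5 + 1, 5 = 5·1).
Back-substituting, 1027·(-1375) + 7279·(194) = 1.
So 1027·-1375 ≡ 1 (mod 7279), and -1375 mod 7279 = 5904.

5904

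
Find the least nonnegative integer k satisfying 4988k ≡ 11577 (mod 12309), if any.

gcd(12309, 4988) = 1.
1 divides 11577, so solutions exist.
By Bézout, 4988×(-2026) + 12309×(821) = 1.
So 4988×(-2026) ≡ 1 (mod 12309); multiply by 11577: k ≡ -23455002 (mod 12309).
Smallest nonnegative: k = -23455002 mod 12309 = 5952.

5952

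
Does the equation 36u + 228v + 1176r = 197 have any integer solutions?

no

gcd(228, 36):
  228 = 6×36 + 12
  36 = 3×12
so gcd(228, 36) = 12.
gcd(12, 1176) = 12.
12 does not divide 197 (remainder 5), so no integer solutions.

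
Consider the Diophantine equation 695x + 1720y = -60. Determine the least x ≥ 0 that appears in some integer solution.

188

gcd(1720, 695):
  1720 = 2·695 + 330
  695 = 2·330 + 35
  330 = 9·35 + 15
  35 = 2·15 + 5
  15 = 3·5
so gcd(1720, 695) = 5.
5 divides -60, so solutions exist.
Back-substitute for Bézout coefficients:
  5 = 35 - 2·15
  ... = 695·(99) + 1720·(-40)
Scale by -60/5 = -12: (x₀, y₀) = (-1188, 480).
General solution: x = -1188 + 344t, y = 480 - 139t for integer t.
x ≥ 0: smallest is -1188 mod 344 = 188 (at t = 4), with y = -76.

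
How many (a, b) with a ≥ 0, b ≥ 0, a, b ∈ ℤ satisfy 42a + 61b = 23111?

9

gcd(61, 42) = 1  (61 = 1*42 + 19, 42 = 2*19 + 4, 19 = 4*4 + 3, 4 = 1*3 + 1, 3 = 3*1).
Back-substituting, 42*(16) + 61*(-11) = 1.
Scale by 23111: one solution is (369776, -254221). Reduce a mod 61: (55, 341).
General: a = 55 + 61t, b = 341 - 42t.
a ≥ 0 ⇒ t ≥ 0; b ≥ 0 ⇒ t ≤ 8. So t ∈ [0, 8]: 9 solutions.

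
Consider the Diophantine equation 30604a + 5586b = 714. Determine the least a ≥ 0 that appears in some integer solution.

gcd(30604, 5586):
  30604 = 5·5586 + 2674
  5586 = 2·2674 + 238
  2674 = 11·238 + 56
  238 = 4·56 + 14
  56 = 4·14
so gcd(30604, 5586) = 14.
14 divides 714, so solutions exist.
Back-substitute for Bézout coefficients:
  14 = 238 - 4·56
  ... = 30604·(-94) + 5586·(515)
Scale by 714/14 = 51: (a₀, b₀) = (-4794, 26265).
General solution: a = -4794 + 399t, b = 26265 - 2186t for integer t.
a ≥ 0: smallest is -4794 mod 399 = 393 (at t = 13), with b = -2153.

393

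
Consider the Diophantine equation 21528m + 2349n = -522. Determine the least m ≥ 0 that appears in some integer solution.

29

gcd(21528, 2349) = 9  (21528 = 9·2349 + 387, 2349 = 6·387 + 27, 387 = 14·27 + 9, 27 = 3·9).
9 divides -522, so solutions exist.
Back-substituting, 21528·(85) + 2349·(-779) = 9.
Scale by -522/9 = -58: (m₀, n₀) = (-4930, 45182).
General solution: m = -4930 + 261t, n = 45182 - 2392t for integer t.
m ≥ 0: smallest is -4930 mod 261 = 29 (at t = 19), with n = -266.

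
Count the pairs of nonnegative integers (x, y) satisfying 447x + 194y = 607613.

7

gcd(447, 194) = 1  (447 = 2×194 + 59, 194 = 3×59 + 17, 59 = 3×17 + 8, 17 = 2×8 + 1, 8 = 8×1).
Back-substituting, 447×(-23) + 194×(53) = 1.
Scale by 607613: one solution is (-13975099, 32203489). Reduce x mod 194: (79, 2950).
General: x = 79 + 194t, y = 2950 - 447t.
x ≥ 0 ⇒ t ≥ 0; y ≥ 0 ⇒ t ≤ 6. So t ∈ [0, 6]: 7 solutions.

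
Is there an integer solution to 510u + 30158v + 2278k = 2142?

gcd(30158, 510) = 34  (30158 = 59·510 + 68, 510 = 7·68 + 34, 68 = 2·34).
gcd(34, 2278) = 34.
34 divides 2142, so integer solutions exist.

yes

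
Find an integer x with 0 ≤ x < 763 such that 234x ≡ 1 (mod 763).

gcd(763, 234):
  763 = 3·234 + 61
  234 = 3·61 + 51
  61 = 1·51 + 10
  51 = 5·10 + 1
  10 = 10·1
so gcd(763, 234) = 1.
Back-substitute for Bézout coefficients:
  1 = 51 - 5·10
  ... = 234·(75) + 763·(-23)
So 234·75 ≡ 1 (mod 763), and 75 mod 763 = 75.

75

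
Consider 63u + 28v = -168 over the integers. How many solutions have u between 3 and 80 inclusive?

20

gcd(63, 28) = 7  (63 = 2*28 + 7, 28 = 4*7).
Back-substituting, 63*(1) + 28*(-2) = 7.
Scale by -24: particular solution (-24, 48); reduce u mod 4: (0, -6).
General solution: u = 0 + 4t, v = -6 - 9t for integer t.
3 ≤ 0 + 4t ≤ 80 gives t ∈ [1, 20], which is 20 values.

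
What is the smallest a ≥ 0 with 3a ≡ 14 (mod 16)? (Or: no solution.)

gcd(16, 3):
  16 = 5·3 + 1
  3 = 3·1
so gcd(16, 3) = 1.
1 divides 14, so solutions exist.
Back-substitute for Bézout coefficients:
  1 = 16 - 5·3
  ... = 3·(-5) + 16·(1)
So 3·(-5) ≡ 1 (mod 16); multiply by 14: a ≡ -70 (mod 16).
Smallest nonnegative: a = -70 mod 16 = 10.

10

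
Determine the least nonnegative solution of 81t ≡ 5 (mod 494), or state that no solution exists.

gcd(494, 81) = 1.
1 divides 5, so solutions exist.
By Bézout, 81×(61) + 494×(-10) = 1.
So 81×(61) ≡ 1 (mod 494); multiply by 5: t ≡ 305 (mod 494).
Smallest nonnegative: t = 305 mod 494 = 305.

305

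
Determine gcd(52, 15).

gcd(52, 15):
  52 = 3·15 + 7
  15 = 2·7 + 1
  7 = 7·1
so gcd(52, 15) = 1.

1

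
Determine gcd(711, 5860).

1

gcd(5860, 711) = 1  (5860 = 8*711 + 172, 711 = 4*172 + 23, 172 = 7*23 + 11, 23 = 2*11 + 1, 11 = 11*1).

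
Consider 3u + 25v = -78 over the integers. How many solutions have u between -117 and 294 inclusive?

gcd(25, 3) = 1  (25 = 8·3 + 1, 3 = 3·1).
Back-substituting, 3·(-8) + 25·(1) = 1.
Scale by -78: particular solution (624, -78); reduce u mod 25: (24, -6).
General solution: u = 24 + 25t, v = -6 - 3t for integer t.
-117 ≤ 24 + 25t ≤ 294 gives t ∈ [-5, 10], which is 16 values.

16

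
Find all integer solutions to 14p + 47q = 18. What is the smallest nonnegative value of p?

8

gcd(47, 14):
  47 = 3×14 + 5
  14 = 2×5 + 4
  5 = 1×4 + 1
  4 = 4×1
so gcd(47, 14) = 1.
1 divides 18, so solutions exist.
Back-substitute for Bézout coefficients:
  1 = 5 - 1×4
  ... = 14×(-10) + 47×(3)
Scale by 18/1 = 18: (p₀, q₀) = (-180, 54).
General solution: p = -180 + 47t, q = 54 - 14t for integer t.
p ≥ 0: smallest is -180 mod 47 = 8 (at t = 4), with q = -2.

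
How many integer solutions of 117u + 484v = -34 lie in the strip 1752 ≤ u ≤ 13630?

gcd(484, 117) = 1  (484 = 4*117 + 16, 117 = 7*16 + 5, 16 = 3*5 + 1, 5 = 5*1).
Back-substituting, 117*(-91) + 484*(22) = 1.
Scale by -34: particular solution (3094, -748); reduce u mod 484: (190, -46).
General solution: u = 190 + 484t, v = -46 - 117t for integer t.
1752 ≤ 190 + 484t ≤ 13630 gives t ∈ [4, 27], which is 24 values.

24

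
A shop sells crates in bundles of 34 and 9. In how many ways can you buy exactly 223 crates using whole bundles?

1

Need nonnegative integers with 34j + 9k = 223.
gcd(34, 9) = 1, and 34·(4) + 9·(-15) = 1.
So (j₀, k₀) = (892, -3345); general j = 892 + 9t, k = -3345 - 34t.
j ≥ 0 ⇒ t ≥ -99; k ≥ 0 ⇒ t ≤ -99. That's 1 value of t.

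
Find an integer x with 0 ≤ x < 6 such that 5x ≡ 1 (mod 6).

gcd(6, 5):
  6 = 1×5 + 1
  5 = 5×1
so gcd(6, 5) = 1.
Back-substitute for Bézout coefficients:
  1 = 6 - 1×5
  ... = 5×(-1) + 6×(1)
So 5×-1 ≡ 1 (mod 6), and -1 mod 6 = 5.

5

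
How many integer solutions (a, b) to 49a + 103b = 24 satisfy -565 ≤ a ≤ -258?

3

gcd(103, 49) = 1  (103 = 2×49 + 5, 49 = 9×5 + 4, 5 = 1×4 + 1, 4 = 4×1).
Back-substituting, 49×(-21) + 103×(10) = 1.
Scale by 24: particular solution (-504, 240); reduce a mod 103: (11, -5).
General solution: a = 11 + 103t, b = -5 - 49t for integer t.
-565 ≤ 11 + 103t ≤ -258 gives t ∈ [-5, -3], which is 3 values.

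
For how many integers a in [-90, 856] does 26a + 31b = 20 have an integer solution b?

gcd(31, 26) = 1.
By Bézout, 26×(6) + 31×(-5) = 1.
Particular solution: (27, -22).
General solution: a = 27 + 31t, b = -22 - 26t for integer t.
-90 ≤ 27 + 31t ≤ 856 gives t ∈ [-3, 26], which is 30 values.

30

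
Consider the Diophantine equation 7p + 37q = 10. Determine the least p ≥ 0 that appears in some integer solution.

12

gcd(37, 7):
  37 = 5*7 + 2
  7 = 3*2 + 1
  2 = 2*1
so gcd(37, 7) = 1.
1 divides 10, so solutions exist.
Back-substitute for Bézout coefficients:
  1 = 7 - 3*2
  ... = 7*(16) + 37*(-3)
Scale by 10/1 = 10: (p₀, q₀) = (160, -30).
General solution: p = 160 + 37t, q = -30 - 7t for integer t.
p ≥ 0: smallest is 160 mod 37 = 12 (at t = -4), with q = -2.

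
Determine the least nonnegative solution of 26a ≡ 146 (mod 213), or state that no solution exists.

22

gcd(213, 26) = 1.
1 divides 146, so solutions exist.
By Bézout, 26×(41) + 213×(-5) = 1.
So 26×(41) ≡ 1 (mod 213); multiply by 146: a ≡ 5986 (mod 213).
Smallest nonnegative: a = 5986 mod 213 = 22.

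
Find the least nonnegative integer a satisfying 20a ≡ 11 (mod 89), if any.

gcd(89, 20) = 1.
1 divides 11, so solutions exist.
By Bézout, 20×(-40) + 89×(9) = 1.
So 20×(-40) ≡ 1 (mod 89); multiply by 11: a ≡ -440 (mod 89).
Smallest nonnegative: a = -440 mod 89 = 5.

5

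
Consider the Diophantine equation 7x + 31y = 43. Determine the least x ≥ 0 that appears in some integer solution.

15

gcd(31, 7) = 1.
1 divides 43, so solutions exist.
By Bézout, 7*(9) + 31*(-2) = 1.
Scale by 43/1 = 43: (x₀, y₀) = (387, -86).
General solution: x = 387 + 31t, y = -86 - 7t for integer t.
x ≥ 0: smallest is 387 mod 31 = 15 (at t = -12), with y = -2.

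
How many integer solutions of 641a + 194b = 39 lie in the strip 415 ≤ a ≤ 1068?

4

gcd(641, 194) = 1.
By Bézout, 641·(-23) + 194·(76) = 1.
Particular solution: (73, -241).
General solution: a = 73 + 194t, b = -241 - 641t for integer t.
415 ≤ 73 + 194t ≤ 1068 gives t ∈ [2, 5], which is 4 values.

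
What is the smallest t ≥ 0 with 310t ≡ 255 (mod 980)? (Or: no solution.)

gcd(980, 310):
  980 = 3*310 + 50
  310 = 6*50 + 10
  50 = 5*10
so gcd(980, 310) = 10.
10 does not divide 255, so the congruence has no solution.

no solution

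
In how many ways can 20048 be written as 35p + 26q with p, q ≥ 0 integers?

22

gcd(35, 26):
  35 = 1*26 + 9
  26 = 2*9 + 8
  9 = 1*8 + 1
  8 = 8*1
so gcd(35, 26) = 1.
Back-substitute for Bézout coefficients:
  1 = 9 - 1*8
  ... = 35*(3) + 26*(-4)
Scale by 20048: one solution is (60144, -80192). Reduce p mod 26: (6, 763).
General: p = 6 + 26t, q = 763 - 35t.
p ≥ 0 ⇒ t ≥ 0; q ≥ 0 ⇒ t ≤ 21. So t ∈ [0, 21]: 22 solutions.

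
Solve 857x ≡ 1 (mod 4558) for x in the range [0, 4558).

3239

gcd(4558, 857) = 1  (4558 = 5·857 + 273, 857 = 3·273 + 38, 273 = 7·38 + 7, 38 = 5·7 + 3, 7 = 2·3 + 1, 3 = 3·1).
Back-substituting, 857·(-1319) + 4558·(248) = 1.
So 857·-1319 ≡ 1 (mod 4558), and -1319 mod 4558 = 3239.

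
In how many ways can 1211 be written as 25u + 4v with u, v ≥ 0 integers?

gcd(25, 4) = 1  (25 = 6*4 + 1, 4 = 4*1).
Back-substituting, 25*(1) + 4*(-6) = 1.
Scale by 1211: one solution is (1211, -7266). Reduce u mod 4: (3, 284).
General: u = 3 + 4t, v = 284 - 25t.
u ≥ 0 ⇒ t ≥ 0; v ≥ 0 ⇒ t ≤ 11. So t ∈ [0, 11]: 12 solutions.

12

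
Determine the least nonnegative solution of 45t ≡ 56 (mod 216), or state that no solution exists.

gcd(216, 45):
  216 = 4×45 + 36
  45 = 1×36 + 9
  36 = 4×9
so gcd(216, 45) = 9.
9 does not divide 56, so the congruence has no solution.

no solution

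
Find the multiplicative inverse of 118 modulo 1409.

gcd(1409, 118) = 1.
By Bézout, 118·(203) + 1409·(-17) = 1.
So 118·203 ≡ 1 (mod 1409), and 203 mod 1409 = 203.

203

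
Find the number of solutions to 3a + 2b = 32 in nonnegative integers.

6

gcd(3, 2):
  3 = 1·2 + 1
  2 = 2·1
so gcd(3, 2) = 1.
Back-substitute for Bézout coefficients:
  1 = 3 - 1·2
  ... = 3·(1) + 2·(-1)
Scale by 32: one solution is (32, -32). Reduce a mod 2: (0, 16).
General: a = 0 + 2t, b = 16 - 3t.
a ≥ 0 ⇒ t ≥ 0; b ≥ 0 ⇒ t ≤ 5. So t ∈ [0, 5]: 6 solutions.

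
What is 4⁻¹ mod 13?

10

gcd(13, 4):
  13 = 3×4 + 1
  4 = 4×1
so gcd(13, 4) = 1.
Back-substitute for Bézout coefficients:
  1 = 13 - 3×4
  ... = 4×(-3) + 13×(1)
So 4×-3 ≡ 1 (mod 13), and -3 mod 13 = 10.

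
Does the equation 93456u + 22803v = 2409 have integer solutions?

yes

gcd(93456, 22803):
  93456 = 4·22803 + 2244
  22803 = 10·2244 + 363
  2244 = 6·363 + 66
  363 = 5·66 + 33
  66 = 2·33
so gcd(93456, 22803) = 33.
33 divides 2409, so integer solutions exist.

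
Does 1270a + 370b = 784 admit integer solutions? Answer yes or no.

no

gcd(1270, 370) = 10  (1270 = 3×370 + 160, 370 = 2×160 + 50, 160 = 3×50 + 10, 50 = 5×10).
10 does not divide 784 (remainder 4), so no integer solutions.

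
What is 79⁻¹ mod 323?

184

gcd(323, 79) = 1.
By Bézout, 79·(-139) + 323·(34) = 1.
So 79·-139 ≡ 1 (mod 323), and -139 mod 323 = 184.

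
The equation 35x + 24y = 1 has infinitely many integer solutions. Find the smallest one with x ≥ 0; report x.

11

gcd(35, 24) = 1  (35 = 1×24 + 11, 24 = 2×11 + 2, 11 = 5×2 + 1, 2 = 2×1).
1 divides 1, so solutions exist.
Back-substituting, 35×(11) + 24×(-16) = 1.
Scale by 1/1 = 1: (x₀, y₀) = (11, -16).
General solution: x = 11 + 24t, y = -16 - 35t for integer t.
x ≥ 0: smallest is 11 mod 24 = 11 (at t = 0), with y = -16.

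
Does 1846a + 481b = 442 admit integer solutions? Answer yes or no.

gcd(1846, 481) = 13  (1846 = 3·481 + 403, 481 = 1·403 + 78, 403 = 5·78 + 13, 78 = 6·13).
13 divides 442, so integer solutions exist.

yes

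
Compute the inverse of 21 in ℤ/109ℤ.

gcd(109, 21) = 1  (109 = 5*21 + 4, 21 = 5*4 + 1, 4 = 4*1).
Back-substituting, 21*(26) + 109*(-5) = 1.
So 21*26 ≡ 1 (mod 109), and 26 mod 109 = 26.

26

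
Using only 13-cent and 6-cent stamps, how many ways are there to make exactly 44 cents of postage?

Need nonnegative integers with 13j + 6k = 44.
gcd(13, 6) = 1, and 13·(1) + 6·(-2) = 1.
So (j₀, k₀) = (44, -88); general j = 44 + 6t, k = -88 - 13t.
j ≥ 0 ⇒ t ≥ -7; k ≥ 0 ⇒ t ≤ -7. That's 1 value of t.

1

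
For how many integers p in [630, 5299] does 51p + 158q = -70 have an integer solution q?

30

gcd(158, 51):
  158 = 3×51 + 5
  51 = 10×5 + 1
  5 = 5×1
so gcd(158, 51) = 1.
Back-substitute for Bézout coefficients:
  1 = 51 - 10×5
  ... = 51×(31) + 158×(-10)
Scale by -70: particular solution (-2170, 700); reduce p mod 158: (42, -14).
General solution: p = 42 + 158t, q = -14 - 51t for integer t.
630 ≤ 42 + 158t ≤ 5299 gives t ∈ [4, 33], which is 30 values.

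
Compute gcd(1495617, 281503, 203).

29

gcd(1495617, 281503) = 29.
gcd(29, 203) = 29.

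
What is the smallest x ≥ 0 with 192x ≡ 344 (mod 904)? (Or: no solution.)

gcd(904, 192) = 8.
8 divides 344, so solutions exist.
By Bézout, 192·(33) + 904·(-7) = 8.
So 192·(33) ≡ 8 (mod 904); multiply by 43: x ≡ 1419 (mod 113).
Smallest nonnegative: x = 1419 mod 113 = 63.

63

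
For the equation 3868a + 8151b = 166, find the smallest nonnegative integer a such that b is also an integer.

gcd(8151, 3868) = 1.
1 divides 166, so solutions exist.
By Bézout, 3868×(-1532) + 8151×(727) = 1.
Scale by 166/1 = 166: (a₀, b₀) = (-254312, 120682).
General solution: a = -254312 + 8151t, b = 120682 - 3868t for integer t.
a ≥ 0: smallest is -254312 mod 8151 = 6520 (at t = 32), with b = -3094.

6520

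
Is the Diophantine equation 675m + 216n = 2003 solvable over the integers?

gcd(675, 216):
  675 = 3×216 + 27
  216 = 8×27
so gcd(675, 216) = 27.
27 does not divide 2003 (remainder 5), so no integer solutions.

no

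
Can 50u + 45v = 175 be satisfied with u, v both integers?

gcd(50, 45) = 5  (50 = 1·45 + 5, 45 = 9·5).
5 divides 175, so integer solutions exist.

yes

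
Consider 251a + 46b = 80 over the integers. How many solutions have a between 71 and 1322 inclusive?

gcd(251, 46) = 1  (251 = 5·46 + 21, 46 = 2·21 + 4, 21 = 5·4 + 1, 4 = 4·1).
Back-substituting, 251·(11) + 46·(-60) = 1.
Scale by 80: particular solution (880, -4800); reduce a mod 46: (6, -31).
General solution: a = 6 + 46t, b = -31 - 251t for integer t.
71 ≤ 6 + 46t ≤ 1322 gives t ∈ [2, 28], which is 27 values.

27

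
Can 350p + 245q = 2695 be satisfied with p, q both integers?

gcd(350, 245) = 35  (350 = 1*245 + 105, 245 = 2*105 + 35, 105 = 3*35).
35 divides 2695, so integer solutions exist.

yes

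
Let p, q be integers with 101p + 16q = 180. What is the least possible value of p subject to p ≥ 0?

4

gcd(101, 16):
  101 = 6·16 + 5
  16 = 3·5 + 1
  5 = 5·1
so gcd(101, 16) = 1.
1 divides 180, so solutions exist.
Back-substitute for Bézout coefficients:
  1 = 16 - 3·5
  ... = 101·(-3) + 16·(19)
Scale by 180/1 = 180: (p₀, q₀) = (-540, 3420).
General solution: p = -540 + 16t, q = 3420 - 101t for integer t.
p ≥ 0: smallest is -540 mod 16 = 4 (at t = 34), with q = -14.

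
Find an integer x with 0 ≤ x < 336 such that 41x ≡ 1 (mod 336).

gcd(336, 41) = 1  (336 = 8·41 + 8, 41 = 5·8 + 1, 8 = 8·1).
Back-substituting, 41·(41) + 336·(-5) = 1.
So 41·41 ≡ 1 (mod 336), and 41 mod 336 = 41.

41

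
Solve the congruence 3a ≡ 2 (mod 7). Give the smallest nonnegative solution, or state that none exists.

gcd(7, 3):
  7 = 2*3 + 1
  3 = 3*1
so gcd(7, 3) = 1.
1 divides 2, so solutions exist.
Back-substitute for Bézout coefficients:
  1 = 7 - 2*3
  ... = 3*(-2) + 7*(1)
So 3*(-2) ≡ 1 (mod 7); multiply by 2: a ≡ -4 (mod 7).
Smallest nonnegative: a = -4 mod 7 = 3.

3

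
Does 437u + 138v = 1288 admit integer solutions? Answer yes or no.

yes

gcd(437, 138) = 23.
23 divides 1288, so integer solutions exist.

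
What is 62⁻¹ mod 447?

gcd(447, 62):
  447 = 7×62 + 13
  62 = 4×13 + 10
  13 = 1×10 + 3
  10 = 3×3 + 1
  3 = 3×1
so gcd(447, 62) = 1.
Back-substitute for Bézout coefficients:
  1 = 10 - 3×3
  ... = 62×(137) + 447×(-19)
So 62×137 ≡ 1 (mod 447), and 137 mod 447 = 137.

137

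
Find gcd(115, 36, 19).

1

gcd(115, 36) = 1  (115 = 3·36 + 7, 36 = 5·7 + 1, 7 = 7·1).
gcd(1, 19) = 1.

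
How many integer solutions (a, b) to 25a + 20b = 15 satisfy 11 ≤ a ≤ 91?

gcd(25, 20) = 5  (25 = 1×20 + 5, 20 = 4×5).
Back-substituting, 25×(1) + 20×(-1) = 5.
Scale by 3: particular solution (3, -3); reduce a mod 4: (3, -3).
General solution: a = 3 + 4t, b = -3 - 5t for integer t.
11 ≤ 3 + 4t ≤ 91 gives t ∈ [2, 22], which is 21 values.

21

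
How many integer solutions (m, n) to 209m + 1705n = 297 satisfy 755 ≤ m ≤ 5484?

gcd(1705, 209) = 11.
By Bézout, 209·(49) + 1705·(-6) = 11.
Particular solution: (83, -10).
General solution: m = 83 + 155t, n = -10 - 19t for integer t.
755 ≤ 83 + 155t ≤ 5484 gives t ∈ [5, 34], which is 30 values.

30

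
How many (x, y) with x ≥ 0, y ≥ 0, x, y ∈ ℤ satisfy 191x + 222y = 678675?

gcd(222, 191):
  222 = 1·191 + 31
  191 = 6·31 + 5
  31 = 6·5 + 1
  5 = 5·1
so gcd(222, 191) = 1.
Back-substitute for Bézout coefficients:
  1 = 31 - 6·5
  ... = 191·(-43) + 222·(37)
Scale by 678675: one solution is (-29183025, 25110975). Reduce x mod 222: (207, 2879).
General: x = 207 + 222t, y = 2879 - 191t.
x ≥ 0 ⇒ t ≥ 0; y ≥ 0 ⇒ t ≤ 15. So t ∈ [0, 15]: 16 solutions.

16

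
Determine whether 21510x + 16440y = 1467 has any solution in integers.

gcd(21510, 16440) = 30.
30 does not divide 1467 (remainder 27), so no integer solutions.

no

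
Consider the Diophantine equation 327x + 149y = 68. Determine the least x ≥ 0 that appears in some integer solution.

64

gcd(327, 149) = 1  (327 = 2·149 + 29, 149 = 5·29 + 4, 29 = 7·4 + 1, 4 = 4·1).
1 divides 68, so solutions exist.
Back-substituting, 327·(36) + 149·(-79) = 1.
Scale by 68/1 = 68: (x₀, y₀) = (2448, -5372).
General solution: x = 2448 + 149t, y = -5372 - 327t for integer t.
x ≥ 0: smallest is 2448 mod 149 = 64 (at t = -16), with y = -140.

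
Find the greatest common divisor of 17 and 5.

1

gcd(17, 5):
  17 = 3·5 + 2
  5 = 2·2 + 1
  2 = 2·1
so gcd(17, 5) = 1.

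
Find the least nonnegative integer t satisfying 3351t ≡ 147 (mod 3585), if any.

gcd(3585, 3351) = 3.
3 divides 147, so solutions exist.
By Bézout, 3351*(383) + 3585*(-358) = 3.
So 3351*(383) ≡ 3 (mod 3585); multiply by 49: t ≡ 18767 (mod 1195).
Smallest nonnegative: t = 18767 mod 1195 = 842.

842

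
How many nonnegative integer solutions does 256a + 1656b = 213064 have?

4

gcd(1656, 256) = 8  (1656 = 6*256 + 120, 256 = 2*120 + 16, 120 = 7*16 + 8, 16 = 2*8).
Back-substituting, 256*(-97) + 1656*(15) = 8.
Scale by 26633: one solution is (-2583401, 399495). Reduce a mod 207: (166, 103).
General: a = 166 + 207t, b = 103 - 32t.
a ≥ 0 ⇒ t ≥ 0; b ≥ 0 ⇒ t ≤ 3. So t ∈ [0, 3]: 4 solutions.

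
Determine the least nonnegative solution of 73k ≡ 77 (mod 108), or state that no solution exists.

gcd(108, 73) = 1  (108 = 1*73 + 35, 73 = 2*35 + 3, 35 = 11*3 + 2, 3 = 1*2 + 1, 2 = 2*1).
1 divides 77, so solutions exist.
Back-substituting, 73*(37) + 108*(-25) = 1.
So 73*(37) ≡ 1 (mod 108); multiply by 77: k ≡ 2849 (mod 108).
Smallest nonnegative: k = 2849 mod 108 = 41.

41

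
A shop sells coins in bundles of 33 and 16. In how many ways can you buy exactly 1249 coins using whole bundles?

Need nonnegative integers with 33j + 16k = 1249.
gcd(33, 16) = 1, and 33·(1) + 16·(-2) = 1.
So (j₀, k₀) = (1249, -2498); general j = 1249 + 16t, k = -2498 - 33t.
j ≥ 0 ⇒ t ≥ -78; k ≥ 0 ⇒ t ≤ -76. That's 3 values of t.

3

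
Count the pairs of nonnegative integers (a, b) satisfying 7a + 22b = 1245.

8

gcd(22, 7):
  22 = 3·7 + 1
  7 = 7·1
so gcd(22, 7) = 1.
Back-substitute for Bézout coefficients:
  1 = 22 - 3·7
  ... = 7·(-3) + 22·(1)
Scale by 1245: one solution is (-3735, 1245). Reduce a mod 22: (5, 55).
General: a = 5 + 22t, b = 55 - 7t.
a ≥ 0 ⇒ t ≥ 0; b ≥ 0 ⇒ t ≤ 7. So t ∈ [0, 7]: 8 solutions.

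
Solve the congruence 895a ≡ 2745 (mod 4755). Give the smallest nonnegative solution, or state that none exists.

gcd(4755, 895) = 5  (4755 = 5×895 + 280, 895 = 3×280 + 55, 280 = 5×55 + 5, 55 = 11×5).
5 divides 2745, so solutions exist.
Back-substituting, 895×(-85) + 4755×(16) = 5.
So 895×(-85) ≡ 5 (mod 4755); multiply by 549: a ≡ -46665 (mod 951).
Smallest nonnegative: a = -46665 mod 951 = 885.

885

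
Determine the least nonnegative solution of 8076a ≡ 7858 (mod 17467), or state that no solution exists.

gcd(17467, 8076) = 1  (17467 = 2*8076 + 1315, 8076 = 6*1315 + 186, 1315 = 7*186 + 13, 186 = 14*13 + 4, 13 = 3*4 + 1, 4 = 4*1).
1 divides 7858, so solutions exist.
Back-substituting, 8076*(-4038) + 17467*(1867) = 1.
So 8076*(-4038) ≡ 1 (mod 17467); multiply by 7858: a ≡ -31730604 (mod 17467).
Smallest nonnegative: a = -31730604 mod 17467 = 6935.

6935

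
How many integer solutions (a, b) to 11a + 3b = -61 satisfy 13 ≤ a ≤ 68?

19

gcd(11, 3):
  11 = 3*3 + 2
  3 = 1*2 + 1
  2 = 2*1
so gcd(11, 3) = 1.
Back-substitute for Bézout coefficients:
  1 = 3 - 1*2
  ... = 11*(-1) + 3*(4)
Scale by -61: particular solution (61, -244); reduce a mod 3: (1, -24).
General solution: a = 1 + 3t, b = -24 - 11t for integer t.
13 ≤ 1 + 3t ≤ 68 gives t ∈ [4, 22], which is 19 values.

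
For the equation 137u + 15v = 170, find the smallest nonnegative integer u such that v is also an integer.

gcd(137, 15) = 1  (137 = 9*15 + 2, 15 = 7*2 + 1, 2 = 2*1).
1 divides 170, so solutions exist.
Back-substituting, 137*(-7) + 15*(64) = 1.
Scale by 170/1 = 170: (u₀, v₀) = (-1190, 10880).
General solution: u = -1190 + 15t, v = 10880 - 137t for integer t.
u ≥ 0: smallest is -1190 mod 15 = 10 (at t = 80), with v = -80.

10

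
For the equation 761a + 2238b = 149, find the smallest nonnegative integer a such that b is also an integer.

gcd(2238, 761):
  2238 = 2×761 + 716
  761 = 1×716 + 45
  716 = 15×45 + 41
  45 = 1×41 + 4
  41 = 10×4 + 1
  4 = 4×1
so gcd(2238, 761) = 1.
1 divides 149, so solutions exist.
Back-substitute for Bézout coefficients:
  1 = 41 - 10×4
  ... = 761×(-547) + 2238×(186)
Scale by 149/1 = 149: (a₀, b₀) = (-81503, 27714).
General solution: a = -81503 + 2238t, b = 27714 - 761t for integer t.
a ≥ 0: smallest is -81503 mod 2238 = 1303 (at t = 37), with b = -443.

1303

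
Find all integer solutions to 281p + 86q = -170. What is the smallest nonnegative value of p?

gcd(281, 86) = 1.
1 divides -170, so solutions exist.
By Bézout, 281·(15) + 86·(-49) = 1.
Scale by -170/1 = -170: (p₀, q₀) = (-2550, 8330).
General solution: p = -2550 + 86t, q = 8330 - 281t for integer t.
p ≥ 0: smallest is -2550 mod 86 = 30 (at t = 30), with q = -100.

30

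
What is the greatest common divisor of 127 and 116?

1

gcd(127, 116) = 1  (127 = 1×116 + 11, 116 = 10×11 + 6, 11 = 1×6 + 5, 6 = 1×5 + 1, 5 = 5×1).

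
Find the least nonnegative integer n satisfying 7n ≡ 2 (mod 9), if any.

8

gcd(9, 7) = 1  (9 = 1×7 + 2, 7 = 3×2 + 1, 2 = 2×1).
1 divides 2, so solutions exist.
Back-substituting, 7×(4) + 9×(-3) = 1.
So 7×(4) ≡ 1 (mod 9); multiply by 2: n ≡ 8 (mod 9).
Smallest nonnegative: n = 8 mod 9 = 8.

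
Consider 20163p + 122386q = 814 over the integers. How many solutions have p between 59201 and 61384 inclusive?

gcd(122386, 20163):
  122386 = 6·20163 + 1408
  20163 = 14·1408 + 451
  1408 = 3·451 + 55
  451 = 8·55 + 11
  55 = 5·11
so gcd(122386, 20163) = 11.
Back-substitute for Bézout coefficients:
  11 = 451 - 8·55
  ... = 20163·(2173) + 122386·(-358)
Scale by 74: particular solution (160802, -26492); reduce p mod 11126: (5038, -830).
General solution: p = 5038 + 11126t, q = -830 - 1833t for integer t.
59201 ≤ 5038 + 11126t ≤ 61384 gives t ∈ [5, 5], which is 1 value.

1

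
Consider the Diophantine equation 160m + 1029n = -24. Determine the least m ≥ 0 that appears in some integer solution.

gcd(1029, 160):
  1029 = 6·160 + 69
  160 = 2·69 + 22
  69 = 3·22 + 3
  22 = 7·3 + 1
  3 = 3·1
so gcd(1029, 160) = 1.
1 divides -24, so solutions exist.
Back-substitute for Bézout coefficients:
  1 = 22 - 7·3
  ... = 160·(328) + 1029·(-51)
Scale by -24/1 = -24: (m₀, n₀) = (-7872, 1224).
General solution: m = -7872 + 1029t, n = 1224 - 160t for integer t.
m ≥ 0: smallest is -7872 mod 1029 = 360 (at t = 8), with n = -56.

360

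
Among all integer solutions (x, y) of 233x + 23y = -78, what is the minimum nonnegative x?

20

gcd(233, 23):
  233 = 10·23 + 3
  23 = 7·3 + 2
  3 = 1·2 + 1
  2 = 2·1
so gcd(233, 23) = 1.
1 divides -78, so solutions exist.
Back-substitute for Bézout coefficients:
  1 = 3 - 1·2
  ... = 233·(8) + 23·(-81)
Scale by -78/1 = -78: (x₀, y₀) = (-624, 6318).
General solution: x = -624 + 23t, y = 6318 - 233t for integer t.
x ≥ 0: smallest is -624 mod 23 = 20 (at t = 28), with y = -206.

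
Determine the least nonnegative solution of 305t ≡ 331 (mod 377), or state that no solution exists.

53

gcd(377, 305) = 1.
1 divides 331, so solutions exist.
By Bézout, 305*(89) + 377*(-72) = 1.
So 305*(89) ≡ 1 (mod 377); multiply by 331: t ≡ 29459 (mod 377).
Smallest nonnegative: t = 29459 mod 377 = 53.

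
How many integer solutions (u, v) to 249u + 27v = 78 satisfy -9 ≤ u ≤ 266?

31

gcd(249, 27) = 3.
By Bézout, 249×(-4) + 27×(37) = 3.
Particular solution: (4, -34).
General solution: u = 4 + 9t, v = -34 - 83t for integer t.
-9 ≤ 4 + 9t ≤ 266 gives t ∈ [-1, 29], which is 31 values.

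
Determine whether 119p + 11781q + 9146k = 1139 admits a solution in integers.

yes

gcd(11781, 119):
  11781 = 99*119
so gcd(11781, 119) = 119.
gcd(119, 9146) = 17.
17 divides 1139, so integer solutions exist.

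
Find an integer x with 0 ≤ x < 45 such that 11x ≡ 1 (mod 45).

41

gcd(45, 11) = 1  (45 = 4·11 + 1, 11 = 11·1).
Back-substituting, 11·(-4) + 45·(1) = 1.
So 11·-4 ≡ 1 (mod 45), and -4 mod 45 = 41.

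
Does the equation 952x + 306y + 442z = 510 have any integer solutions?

yes

gcd(952, 306) = 34  (952 = 3·306 + 34, 306 = 9·34).
gcd(34, 442) = 34.
34 divides 510, so integer solutions exist.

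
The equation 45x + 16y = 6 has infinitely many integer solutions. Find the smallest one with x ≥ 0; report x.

14

gcd(45, 16) = 1.
1 divides 6, so solutions exist.
By Bézout, 45×(5) + 16×(-14) = 1.
Scale by 6/1 = 6: (x₀, y₀) = (30, -84).
General solution: x = 30 + 16t, y = -84 - 45t for integer t.
x ≥ 0: smallest is 30 mod 16 = 14 (at t = -1), with y = -39.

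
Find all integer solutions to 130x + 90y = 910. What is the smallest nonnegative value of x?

gcd(130, 90) = 10.
10 divides 910, so solutions exist.
By Bézout, 130*(-2) + 90*(3) = 10.
Scale by 910/10 = 91: (x₀, y₀) = (-182, 273).
General solution: x = -182 + 9t, y = 273 - 13t for integer t.
x ≥ 0: smallest is -182 mod 9 = 7 (at t = 21), with y = 0.

7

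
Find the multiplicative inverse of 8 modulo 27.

17

gcd(27, 8) = 1.
By Bézout, 8×(-10) + 27×(3) = 1.
So 8×-10 ≡ 1 (mod 27), and -10 mod 27 = 17.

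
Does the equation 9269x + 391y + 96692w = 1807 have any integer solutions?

no

gcd(9269, 391) = 23  (9269 = 23×391 + 276, 391 = 1×276 + 115, 276 = 2×115 + 46, 115 = 2×46 + 23, 46 = 2×23).
gcd(23, 96692) = 23.
23 does not divide 1807 (remainder 13), so no integer solutions.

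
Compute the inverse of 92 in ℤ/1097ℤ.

942

gcd(1097, 92) = 1.
By Bézout, 92*(-155) + 1097*(13) = 1.
So 92*-155 ≡ 1 (mod 1097), and -155 mod 1097 = 942.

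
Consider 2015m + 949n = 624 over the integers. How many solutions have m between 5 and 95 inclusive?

1

gcd(2015, 949) = 13  (2015 = 2×949 + 117, 949 = 8×117 + 13, 117 = 9×13).
Back-substituting, 2015×(-8) + 949×(17) = 13.
Scale by 48: particular solution (-384, 816); reduce m mod 73: (54, -114).
General solution: m = 54 + 73t, n = -114 - 155t for integer t.
5 ≤ 54 + 73t ≤ 95 gives t ∈ [0, 0], which is 1 value.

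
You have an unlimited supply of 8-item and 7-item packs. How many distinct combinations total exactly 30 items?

Need nonnegative integers with 8j + 7k = 30.
gcd(8, 7) = 1, and 8·(1) + 7·(-1) = 1.
So (j₀, k₀) = (30, -30); general j = 30 + 7t, k = -30 - 8t.
j ≥ 0 ⇒ t ≥ -4; k ≥ 0 ⇒ t ≤ -4. That's 1 value of t.

1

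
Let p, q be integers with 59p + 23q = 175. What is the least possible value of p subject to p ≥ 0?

gcd(59, 23):
  59 = 2×23 + 13
  23 = 1×13 + 10
  13 = 1×10 + 3
  10 = 3×3 + 1
  3 = 3×1
so gcd(59, 23) = 1.
1 divides 175, so solutions exist.
Back-substitute for Bézout coefficients:
  1 = 10 - 3×3
  ... = 59×(-7) + 23×(18)
Scale by 175/1 = 175: (p₀, q₀) = (-1225, 3150).
General solution: p = -1225 + 23t, q = 3150 - 59t for integer t.
p ≥ 0: smallest is -1225 mod 23 = 17 (at t = 54), with q = -36.

17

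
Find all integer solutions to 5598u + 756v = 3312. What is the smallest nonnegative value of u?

38

gcd(5598, 756) = 18.
18 divides 3312, so solutions exist.
By Bézout, 5598×(5) + 756×(-37) = 18.
Scale by 3312/18 = 184: (u₀, v₀) = (920, -6808).
General solution: u = 920 + 42t, v = -6808 - 311t for integer t.
u ≥ 0: smallest is 920 mod 42 = 38 (at t = -21), with v = -277.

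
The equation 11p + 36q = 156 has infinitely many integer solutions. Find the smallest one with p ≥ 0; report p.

24

gcd(36, 11):
  36 = 3·11 + 3
  11 = 3·3 + 2
  3 = 1·2 + 1
  2 = 2·1
so gcd(36, 11) = 1.
1 divides 156, so solutions exist.
Back-substitute for Bézout coefficients:
  1 = 3 - 1·2
  ... = 11·(-13) + 36·(4)
Scale by 156/1 = 156: (p₀, q₀) = (-2028, 624).
General solution: p = -2028 + 36t, q = 624 - 11t for integer t.
p ≥ 0: smallest is -2028 mod 36 = 24 (at t = 57), with q = -3.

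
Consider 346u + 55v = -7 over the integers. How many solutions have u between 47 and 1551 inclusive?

gcd(346, 55) = 1  (346 = 6·55 + 16, 55 = 3·16 + 7, 16 = 2·7 + 2, 7 = 3·2 + 1, 2 = 2·1).
Back-substituting, 346·(-24) + 55·(151) = 1.
Scale by -7: particular solution (168, -1057); reduce u mod 55: (3, -19).
General solution: u = 3 + 55t, v = -19 - 346t for integer t.
47 ≤ 3 + 55t ≤ 1551 gives t ∈ [1, 28], which is 28 values.

28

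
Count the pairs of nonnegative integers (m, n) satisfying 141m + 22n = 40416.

13

gcd(141, 22) = 1.
By Bézout, 141×(5) + 22×(-32) = 1.
One solution: (10, 1773).
General: m = 10 + 22t, n = 1773 - 141t.
m ≥ 0 ⇒ t ≥ 0; n ≥ 0 ⇒ t ≤ 12. So t ∈ [0, 12]: 13 solutions.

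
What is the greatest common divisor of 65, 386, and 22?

1

gcd(386, 65):
  386 = 5·65 + 61
  65 = 1·61 + 4
  61 = 15·4 + 1
  4 = 4·1
so gcd(386, 65) = 1.
gcd(1, 22) = 1.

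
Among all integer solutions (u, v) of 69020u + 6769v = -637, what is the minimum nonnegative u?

gcd(69020, 6769):
  69020 = 10·6769 + 1330
  6769 = 5·1330 + 119
  1330 = 11·119 + 21
  119 = 5·21 + 14
  21 = 1·14 + 7
  14 = 2·7
so gcd(69020, 6769) = 7.
7 divides -637, so solutions exist.
Back-substitute for Bézout coefficients:
  7 = 21 - 1·14
  ... = 69020·(341) + 6769·(-3477)
Scale by -637/7 = -91: (u₀, v₀) = (-31031, 316407).
General solution: u = -31031 + 967t, v = 316407 - 9860t for integer t.
u ≥ 0: smallest is -31031 mod 967 = 880 (at t = 33), with v = -8973.

880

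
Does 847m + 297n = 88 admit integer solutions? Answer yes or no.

yes

gcd(847, 297):
  847 = 2*297 + 253
  297 = 1*253 + 44
  253 = 5*44 + 33
  44 = 1*33 + 11
  33 = 3*11
so gcd(847, 297) = 11.
11 divides 88, so integer solutions exist.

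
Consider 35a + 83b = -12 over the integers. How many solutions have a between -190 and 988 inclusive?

gcd(83, 35) = 1  (83 = 2*35 + 13, 35 = 2*13 + 9, 13 = 1*9 + 4, 9 = 2*4 + 1, 4 = 4*1).
Back-substituting, 35*(19) + 83*(-8) = 1.
Scale by -12: particular solution (-228, 96); reduce a mod 83: (21, -9).
General solution: a = 21 + 83t, b = -9 - 35t for integer t.
-190 ≤ 21 + 83t ≤ 988 gives t ∈ [-2, 11], which is 14 values.

14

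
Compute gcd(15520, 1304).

8

gcd(15520, 1304):
  15520 = 11×1304 + 1176
  1304 = 1×1176 + 128
  1176 = 9×128 + 24
  128 = 5×24 + 8
  24 = 3×8
so gcd(15520, 1304) = 8.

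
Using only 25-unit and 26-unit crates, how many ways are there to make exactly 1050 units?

2

Need nonnegative integers with 25j + 26k = 1050.
gcd(25, 26) = 1, and 25·(-1) + 26·(1) = 1.
So (j₀, k₀) = (-1050, 1050); general j = -1050 + 26t, k = 1050 - 25t.
j ≥ 0 ⇒ t ≥ 41; k ≥ 0 ⇒ t ≤ 42. That's 2 values of t.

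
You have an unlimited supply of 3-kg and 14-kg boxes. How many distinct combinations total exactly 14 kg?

Need nonnegative integers with 3j + 14k = 14.
gcd(3, 14) = 1, and 3·(5) + 14·(-1) = 1.
So (j₀, k₀) = (70, -14); general j = 70 + 14t, k = -14 - 3t.
j ≥ 0 ⇒ t ≥ -5; k ≥ 0 ⇒ t ≤ -5. That's 1 value of t.

1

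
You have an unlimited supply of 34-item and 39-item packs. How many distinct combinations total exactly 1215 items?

Need nonnegative integers with 34j + 39k = 1215.
gcd(34, 39) = 1, and 34·(-8) + 39·(7) = 1.
So (j₀, k₀) = (-9720, 8505); general j = -9720 + 39t, k = 8505 - 34t.
j ≥ 0 ⇒ t ≥ 250; k ≥ 0 ⇒ t ≤ 250. That's 1 value of t.

1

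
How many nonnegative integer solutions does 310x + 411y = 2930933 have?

23

gcd(411, 310):
  411 = 1·310 + 101
  310 = 3·101 + 7
  101 = 14·7 + 3
  7 = 2·3 + 1
  3 = 3·1
so gcd(411, 310) = 1.
Back-substitute for Bézout coefficients:
  1 = 7 - 2·3
  ... = 310·(118) + 411·(-89)
Scale by 2930933: one solution is (345850094, -260853037). Reduce x mod 411: (170, 7003).
General: x = 170 + 411t, y = 7003 - 310t.
x ≥ 0 ⇒ t ≥ 0; y ≥ 0 ⇒ t ≤ 22. So t ∈ [0, 22]: 23 solutions.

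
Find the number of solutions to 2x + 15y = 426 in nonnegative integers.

gcd(15, 2) = 1.
By Bézout, 2×(-7) + 15×(1) = 1.
One solution: (3, 28).
General: x = 3 + 15t, y = 28 - 2t.
x ≥ 0 ⇒ t ≥ 0; y ≥ 0 ⇒ t ≤ 14. So t ∈ [0, 14]: 15 solutions.

15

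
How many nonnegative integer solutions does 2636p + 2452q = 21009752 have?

gcd(2636, 2452):
  2636 = 1·2452 + 184
  2452 = 13·184 + 60
  184 = 3·60 + 4
  60 = 15·4
so gcd(2636, 2452) = 4.
Back-substitute for Bézout coefficients:
  4 = 184 - 3·60
  ... = 2636·(40) + 2452·(-43)
Scale by 5252438: one solution is (210097520, -225854834). Reduce p mod 613: (352, 8190).
General: p = 352 + 613t, q = 8190 - 659t.
p ≥ 0 ⇒ t ≥ 0; q ≥ 0 ⇒ t ≤ 12. So t ∈ [0, 12]: 13 solutions.

13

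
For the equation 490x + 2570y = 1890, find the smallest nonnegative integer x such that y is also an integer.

gcd(2570, 490):
  2570 = 5×490 + 120
  490 = 4×120 + 10
  120 = 12×10
so gcd(2570, 490) = 10.
10 divides 1890, so solutions exist.
Back-substitute for Bézout coefficients:
  10 = 490 - 4×120
  ... = 490×(21) + 2570×(-4)
Scale by 1890/10 = 189: (x₀, y₀) = (3969, -756).
General solution: x = 3969 + 257t, y = -756 - 49t for integer t.
x ≥ 0: smallest is 3969 mod 257 = 114 (at t = -15), with y = -21.

114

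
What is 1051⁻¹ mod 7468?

gcd(7468, 1051) = 1.
By Bézout, 1051·(-2153) + 7468·(303) = 1.
So 1051·-2153 ≡ 1 (mod 7468), and -2153 mod 7468 = 5315.

5315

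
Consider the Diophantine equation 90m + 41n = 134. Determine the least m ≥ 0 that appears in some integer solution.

gcd(90, 41) = 1  (90 = 2*41 + 8, 41 = 5*8 + 1, 8 = 8*1).
1 divides 134, so solutions exist.
Back-substituting, 90*(-5) + 41*(11) = 1.
Scale by 134/1 = 134: (m₀, n₀) = (-670, 1474).
General solution: m = -670 + 41t, n = 1474 - 90t for integer t.
m ≥ 0: smallest is -670 mod 41 = 27 (at t = 17), with n = -56.

27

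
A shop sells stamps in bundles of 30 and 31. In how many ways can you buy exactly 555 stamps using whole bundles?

Need nonnegative integers with 30j + 31k = 555.
gcd(30, 31) = 1, and 30·(-1) + 31·(1) = 1.
So (j₀, k₀) = (-555, 555); general j = -555 + 31t, k = 555 - 30t.
j ≥ 0 ⇒ t ≥ 18; k ≥ 0 ⇒ t ≤ 18. That's 1 value of t.

1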